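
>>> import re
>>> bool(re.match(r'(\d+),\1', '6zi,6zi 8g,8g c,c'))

`\1` has to match the exact text group 1 already captured.
With `match`, the pattern is implicitly anchored at the beginning.
Here the string doesn't start with a match, so the call returns None, and `bool(None)` is False.

False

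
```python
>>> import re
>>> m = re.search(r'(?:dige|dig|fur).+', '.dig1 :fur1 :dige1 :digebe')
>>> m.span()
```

`re.search` tries every starting position until one works.
The match spans [1:26] → 'dig1 :fur1 :dige1 :digebe'.

(1, 26)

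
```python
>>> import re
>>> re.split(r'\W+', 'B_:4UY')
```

Pattern: one or more of a non-word character.
Matches to split on: at [2:3] → ':'.
Splitting on the pattern gives 2 pieces.

['B_', '4UY']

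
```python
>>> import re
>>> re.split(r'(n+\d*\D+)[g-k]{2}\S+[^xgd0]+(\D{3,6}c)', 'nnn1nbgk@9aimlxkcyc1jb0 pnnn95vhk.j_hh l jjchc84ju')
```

This matches one or more of a literal 'n', then zero or more of a digit, then one or more of a non-digit (captured); then exactly 2 of a character in [g-k], then one or more of a non-whitespace character, then one or more of any character except [xgd0]; then 3 to 6 of a non-digit, then the literal 'c' (captured).
`re.split` interleaves the captured-group text with the surrounding fragments.

['', 'nnn1nb', 'jchc', '84ju']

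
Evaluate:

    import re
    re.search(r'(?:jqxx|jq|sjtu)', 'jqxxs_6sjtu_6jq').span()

(0, 4)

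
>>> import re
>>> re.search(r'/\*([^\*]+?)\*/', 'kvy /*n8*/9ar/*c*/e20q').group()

`re.search` tries every starting position until one works.
The match spans [4:10] → '/*n8*/'.
Captured: group 1 = 'n8'.

'/*n8*/'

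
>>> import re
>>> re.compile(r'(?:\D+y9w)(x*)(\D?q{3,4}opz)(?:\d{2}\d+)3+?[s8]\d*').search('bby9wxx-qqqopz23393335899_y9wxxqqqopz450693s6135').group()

The pattern matches one or more of a non-digit, then the literal 'y9w' (non-capturing group); then zero or more of a literal 'x' (captured); then optionally a non-digit, then 3 to 4 of the literal 'q', then the literal 'opz' (captured); then exactly 2 of a digit, then one or more of a digit (non-capturing group); then one or more of a literal '3' (lazy), then one of [s8], then zero or more of a digit.
The match spans [25:48] → '_y9wxxqqqopz450693s6135'.

'_y9wxxqqqopz450693s6135'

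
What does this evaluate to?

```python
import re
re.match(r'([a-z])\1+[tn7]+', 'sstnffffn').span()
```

(0, 4)

After group 1 captures some text, `\1` only succeeds where that same text appears again.
`re.match` won't scan ahead — the pattern has to work from the very first character.
The match spans [0:4] → 'sstn'.
Captured: group 1 = 's'.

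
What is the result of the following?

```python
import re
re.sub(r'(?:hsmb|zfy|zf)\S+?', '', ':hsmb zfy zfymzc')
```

Alternation tries branches left to right and keeps the first one that lets the overall match succeed at that position.
Matches: at [6:9] → 'zfy'; at [10:14] → 'zfym'.
Every occurrence is swapped for ''.

':hsmb  zc'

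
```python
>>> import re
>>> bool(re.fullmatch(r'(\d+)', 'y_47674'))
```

False

Pattern: one or more of a digit (captured).
`fullmatch` succeeds only if the pattern covers the string from start to end.
Here there's no way to consume every character, so the call returns None, and `bool(None)` is False.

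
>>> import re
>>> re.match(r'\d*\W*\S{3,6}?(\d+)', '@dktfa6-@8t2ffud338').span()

The pattern matches zero or more of a digit, then zero or more of a non-word character; then 3 to 6 of a non-whitespace character (lazy); then one or more of a digit (captured).
`re.match` only tries the pattern at the start of the string.
The match spans [0:7] → '@dktfa6'.
Captured: group 1 = '6'.

(0, 7)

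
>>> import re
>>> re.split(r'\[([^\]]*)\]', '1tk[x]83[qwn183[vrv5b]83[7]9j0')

Because the pattern has a capturing group, `split` also inserts each captured text between the pieces.

['1tk', 'x', '83', 'qwn183[vrv5b', '83', '7', '9j0']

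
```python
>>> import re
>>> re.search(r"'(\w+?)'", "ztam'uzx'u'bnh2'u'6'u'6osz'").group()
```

Unlike `match`, `search` isn't anchored — it looks for the pattern anywhere in the string.
The match spans [4:9] → "'uzx'".
Captured: group 1 = 'uzx'.

"'uzx'"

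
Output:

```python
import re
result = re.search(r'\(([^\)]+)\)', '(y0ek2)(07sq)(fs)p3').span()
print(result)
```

`search` walks the string left to right and returns the first match it finds.
The match spans [0:7] → '(y0ek2)'.
Captured: group 1 = 'y0ek2'.

(0, 7)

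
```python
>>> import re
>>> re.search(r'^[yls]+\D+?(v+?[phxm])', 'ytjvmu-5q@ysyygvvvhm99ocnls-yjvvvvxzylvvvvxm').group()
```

'ytjvm'

The pattern matches anchored at the start of the string; then one or more of one of [yls], then one or more of a non-digit (lazy); then one or more of a literal 'v' (lazy), then one of [phxm] (captured).
`re.search` scans for the first position where the pattern succeeds.
The match spans [0:5] → 'ytjvm'.
Captured: group 1 = 'vm'.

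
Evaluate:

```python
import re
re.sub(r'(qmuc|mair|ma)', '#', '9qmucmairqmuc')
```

'9###'

The regex engine tests alternatives in the order written; an earlier branch that matches wins even if a later one would match more.
Matches: at [1:5] → 'qmuc'; at [5:9] → 'mair'; at [9:13] → 'qmuc'.
Each match is replaced by '#'.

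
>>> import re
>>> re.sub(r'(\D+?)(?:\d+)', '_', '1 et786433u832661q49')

The pattern matches one or more of a non-digit (lazy) (captured); then one or more of a digit (non-capturing group).
Matches: at [1:10] → ' et786433'; at [10:17] → 'u832661'; at [17:20] → 'q49'.
`sub` substitutes '_' at each match site.

'1___'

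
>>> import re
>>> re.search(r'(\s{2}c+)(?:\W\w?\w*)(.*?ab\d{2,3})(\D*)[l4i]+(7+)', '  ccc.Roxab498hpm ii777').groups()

('  ccc', 'ab498', 'hpm i', '777')

This matches exactly 2 of whitespace, then one or more of a literal 'c' (captured); then a non-word character, then optionally a word character, then zero or more of a word character (non-capturing group); then zero or more of any character (lazy), then the literal 'ab', then 2 to 3 of a digit (captured); then zero or more of a non-digit (captured); then one or more of one of [l4i]; then one or more of a literal '7' (captured).
`re.search` scans for the first position where the pattern succeeds.
The match spans [0:23] → '  ccc.Roxab498hpm ii777'.
Captured: group 1 = '  ccc', group 2 = 'ab498', group 3 = 'hpm i', group 4 = '777'.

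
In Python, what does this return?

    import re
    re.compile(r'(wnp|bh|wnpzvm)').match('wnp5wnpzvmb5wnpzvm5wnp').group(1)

'wnp'

`match` is anchored at position 0; if the pattern doesn't fit there, it returns None.
The match spans [0:3] → 'wnp'.
Captured: group 1 = 'wnp'.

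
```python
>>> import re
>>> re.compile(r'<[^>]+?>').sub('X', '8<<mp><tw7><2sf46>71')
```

Matches: at [1:6] → '<<mp>'; at [6:11] → '<tw7>'; at [11:18] → '<2sf46>'.
`sub` substitutes 'X' at each match site.

'8XXX71'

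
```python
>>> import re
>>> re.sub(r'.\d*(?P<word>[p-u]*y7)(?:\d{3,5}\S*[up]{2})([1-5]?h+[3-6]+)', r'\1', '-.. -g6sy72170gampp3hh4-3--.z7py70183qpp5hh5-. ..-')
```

'-.. -sy7-. ..-'

This matches any character, then zero or more of a digit; then zero or more of a character in [p-u], then the literal 'y7' (captured as 'word'); then 3 to 5 of a digit, then zero or more of a non-whitespace character, then exactly 2 of one of [up] (non-capturing group); then optionally a character in [1-5], then one or more of the literal 'h', then one or more of a character in [3-6] (captured).
The replacement refers to a captured group, so each match is rewritten using its own captured text.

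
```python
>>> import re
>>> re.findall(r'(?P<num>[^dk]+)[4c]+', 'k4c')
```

The pattern matches one or more of any character except [dk] (captured as 'num'); then one or more of one of [4c].
One capturing group, so `findall` returns just the captured substring from the one match — 1 in all.

['4']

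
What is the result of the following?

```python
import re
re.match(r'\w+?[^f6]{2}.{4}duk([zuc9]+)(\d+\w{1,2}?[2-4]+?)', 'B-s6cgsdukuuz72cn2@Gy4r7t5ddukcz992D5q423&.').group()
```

This matches one or more of a word character (lazy); then exactly 2 of any character except [f6], then exactly 4 of any character, then the literal 'duk'; then one or more of one of [zuc9] (captured); then one or more of a digit, then 1 to 2 of a word character (lazy), then one or more of a character in [2-4] (lazy) (captured).
`re.match` won't scan ahead — the pattern has to work from the very first character.
The match spans [0:18] → 'B-s6cgsdukuuz72cn2'.
Captured: group 1 = 'uuz', group 2 = '72cn2'.

'B-s6cgsdukuuz72cn2'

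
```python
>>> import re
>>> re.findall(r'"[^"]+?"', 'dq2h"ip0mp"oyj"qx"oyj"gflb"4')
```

['"ip0mp"', '"qx"', '"gflb"']

Matches: at [4:11] → '"ip0mp"'; at [14:18] → '"qx"'; at [21:27] → '"gflb"'.
With no groups in the pattern, `findall` gives back each whole match — 3 here.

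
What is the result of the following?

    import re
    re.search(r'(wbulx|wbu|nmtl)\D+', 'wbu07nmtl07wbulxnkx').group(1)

'wbulx'

The match spans [11:19] → 'wbulxnkx'.
Captured: group 1 = 'wbulx'.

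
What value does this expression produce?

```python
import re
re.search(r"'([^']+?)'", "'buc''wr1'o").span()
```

(0, 5)

The match spans [0:5] → "'buc'".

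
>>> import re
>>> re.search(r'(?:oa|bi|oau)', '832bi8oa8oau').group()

The match spans [3:5] → 'bi'.

'bi'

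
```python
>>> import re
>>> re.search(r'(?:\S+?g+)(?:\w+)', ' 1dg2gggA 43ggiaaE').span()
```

(1, 9)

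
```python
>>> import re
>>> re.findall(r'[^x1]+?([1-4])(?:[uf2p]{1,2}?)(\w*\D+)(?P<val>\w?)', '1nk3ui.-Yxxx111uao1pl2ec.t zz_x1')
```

The pattern matches one or more of any character except [x1] (lazy); then a character in [1-4] (captured); then 1 to 2 of one of [uf2p] (lazy) (non-capturing group); then zero or more of a word character, then one or more of a non-digit (captured); then optionally a word character (captured as 'val').
Matches: at [1:13] match 'nk3ui.-Yxxx1', groups = ('3', 'i.-Yxxx', '1'); at [15:32] match 'uao1pl2ec.t zz_x1', groups = ('1', 'l2ec.t zz_x', '1').
3 groups means each result is a tuple of 3 captured strings — 2 here.

[('3', 'i.-Yxxx', '1'), ('1', 'l2ec.t zz_x', '1')]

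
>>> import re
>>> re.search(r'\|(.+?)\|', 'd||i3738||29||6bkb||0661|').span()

(1, 9)

Unlike `match`, `search` isn't anchored — it looks for the pattern anywhere in the string.
The match spans [1:9] → '||i3738|'.
Captured: group 1 = '|i3738'.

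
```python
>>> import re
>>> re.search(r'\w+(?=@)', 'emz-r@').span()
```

(4, 5)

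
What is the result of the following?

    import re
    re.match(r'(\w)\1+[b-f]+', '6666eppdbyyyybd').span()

(0, 5)

With `match`, the pattern is implicitly anchored at the beginning.
The match spans [0:5] → '6666e'.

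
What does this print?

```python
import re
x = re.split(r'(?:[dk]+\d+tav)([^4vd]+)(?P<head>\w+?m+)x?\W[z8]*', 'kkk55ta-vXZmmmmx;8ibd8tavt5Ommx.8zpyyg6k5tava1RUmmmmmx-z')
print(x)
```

This matches one or more of one of [dk], then one or more of a digit, then the literal 'tav' (non-capturing group); then one or more of any character except [4vd] (captured); then one or more of a word character (lazy), then one or more of the literal 'm' (captured as 'head'); then optionally a literal 'x'; then a non-word character, then zero or more of one of [z8].
The group in the pattern means `split` returns the separators' captures alongside the pieces.

['kkk55ta-vXZmmmmx;8ib', 't5Ommx.8zpyyg6k5ta', 'va1RUmmmmm', '']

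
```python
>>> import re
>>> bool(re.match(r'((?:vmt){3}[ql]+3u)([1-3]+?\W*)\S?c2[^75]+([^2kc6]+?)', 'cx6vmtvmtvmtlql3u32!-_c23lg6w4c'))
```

False

This matches the literal 'vmt' repeated 3 times, then one or more of one of [ql], then the literal '3u' (captured); then one or more of a character in [1-3] (lazy), then zero or more of a non-word character (captured); then optionally a non-whitespace character, then the literal 'c2', then one or more of any character except [75]; then one or more of any character except [2kc6] (lazy) (captured).
`match` is anchored at position 0; if the pattern doesn't fit there, it returns None.
Here position 0 doesn't satisfy it, so the call returns None, and `bool(None)` is False.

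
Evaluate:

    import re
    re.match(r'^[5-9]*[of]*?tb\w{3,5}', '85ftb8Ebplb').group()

'85ftb8Ebpl'

The pattern matches anchored at the start of the string; then zero or more of a character in [5-9]; then zero or more of one of [of] (lazy), then the literal 'tb'; then 3 to 5 of a word character.
With `match`, the pattern is implicitly anchored at the beginning.
The match spans [0:10] → '85ftb8Ebpl'.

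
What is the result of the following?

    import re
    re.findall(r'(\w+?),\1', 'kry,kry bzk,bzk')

['kry', 'bzk']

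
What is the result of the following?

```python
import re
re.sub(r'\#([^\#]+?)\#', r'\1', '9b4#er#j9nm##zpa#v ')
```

'9b4erj9nm#zpav '

Matches: at [3:7] → '#er#'; at [12:17] → '#zpa#'.
The replacement refers to a captured group, so each match is rewritten using its own captured text.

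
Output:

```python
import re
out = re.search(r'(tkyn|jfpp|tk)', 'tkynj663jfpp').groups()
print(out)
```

('tkyn',)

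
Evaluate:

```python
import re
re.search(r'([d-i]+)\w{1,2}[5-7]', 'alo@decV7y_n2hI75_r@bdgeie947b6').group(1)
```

'de'

This matches one or more of a character in [d-i] (captured); then 1 to 2 of a word character, then a character in [5-7].
`re.search` scans for the first position where the pattern succeeds.
The match spans [4:9] → 'decV7'.
Captured: group 1 = 'de'.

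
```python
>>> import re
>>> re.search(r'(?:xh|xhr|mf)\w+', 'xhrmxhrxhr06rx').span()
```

The match spans [0:14] → 'xhrmxhrxhr06rx'.

(0, 14)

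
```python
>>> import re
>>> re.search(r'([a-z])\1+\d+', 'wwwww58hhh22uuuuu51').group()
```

After group 1 captures some text, `\1` only succeeds where that same text appears again.
The match spans [0:7] → 'wwwww58'.

'wwwww58'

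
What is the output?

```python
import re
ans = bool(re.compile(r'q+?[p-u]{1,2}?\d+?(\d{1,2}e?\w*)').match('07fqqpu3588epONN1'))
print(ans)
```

The pattern matches one or more of the literal 'q' (lazy), then 1 to 2 of a character in [p-u] (lazy); then one or more of a digit (lazy); then 1 to 2 of a digit, then optionally a literal 'e', then zero or more of a word character (captured).
`re.match` won't scan ahead — the pattern has to work from the very first character.
Here position 0 doesn't satisfy it, so the call returns None, and `bool(None)` is False.

False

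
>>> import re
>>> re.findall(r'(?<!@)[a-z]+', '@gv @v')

['v']

The negative lookaround is zero-width — it rules out positions where the adjacent text would match, without consuming anything.
No capturing groups, so `findall` returns the 1 full match string.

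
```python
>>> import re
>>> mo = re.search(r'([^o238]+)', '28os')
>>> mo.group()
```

This matches one or more of any character except [o238] (captured).
Unlike `match`, `search` isn't anchored — it looks for the pattern anywhere in the string.
The match spans [3:4] → 's'.
Captured: group 1 = 's'.

's'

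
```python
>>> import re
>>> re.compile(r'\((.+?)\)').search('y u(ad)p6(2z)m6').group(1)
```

The match spans [3:7] → '(ad)'.
Captured: group 1 = 'ad'.

'ad'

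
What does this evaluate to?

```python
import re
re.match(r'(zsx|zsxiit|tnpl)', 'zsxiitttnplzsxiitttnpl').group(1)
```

'zsx'

Alternation tries branches left to right and keeps the first one that lets the overall match succeed at that position.
`re.match` only tries the pattern at the start of the string.
The match spans [0:3] → 'zsx'.
Captured: group 1 = 'zsx'.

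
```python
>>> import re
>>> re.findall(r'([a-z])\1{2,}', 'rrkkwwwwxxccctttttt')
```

A backreference is literal: `\1` must see the identical characters the first group matched.
One capturing group, so `findall` returns just the captured substring from each match — 3 in all.

['w', 'c', 't']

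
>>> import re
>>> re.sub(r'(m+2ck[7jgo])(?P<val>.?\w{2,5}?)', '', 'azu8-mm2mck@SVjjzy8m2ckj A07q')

The `?` after the quantifier makes it lazy — it takes as little as possible before letting the rest of the pattern try.
Each match is replaced by ''.

'azu8-mm2mck@SVjjzy87q'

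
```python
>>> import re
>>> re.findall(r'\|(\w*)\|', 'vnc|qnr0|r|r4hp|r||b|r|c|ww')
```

Walking the string: at [3:9] match '|qnr0|', group 1 = 'qnr0'; at [10:16] match '|r4hp|', group 1 = 'r4hp'; at [17:19] match '||', group 1 = ''; at [20:23] match '|r|', group 1 = 'r'.
`findall` collects group 1 from each match (4 total).

['qnr0', 'r4hp', '', 'r']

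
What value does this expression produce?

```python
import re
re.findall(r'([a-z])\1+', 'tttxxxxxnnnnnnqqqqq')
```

A backreference is literal: `\1` must see the identical characters the first group matched.
One capturing group, so `findall` returns just the captured substring from each match — 4 in all.

['t', 'x', 'n', 'q']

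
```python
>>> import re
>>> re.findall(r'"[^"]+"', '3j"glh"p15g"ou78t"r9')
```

Walking the string: at [2:7] → '"glh"'; at [11:18] → '"ou78t"'.
`findall` yields the raw match text (2 of them) because the pattern has no groups.

['"glh"', '"ou78t"']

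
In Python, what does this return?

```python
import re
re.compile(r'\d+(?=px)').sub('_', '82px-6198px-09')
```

'_px-_px-09'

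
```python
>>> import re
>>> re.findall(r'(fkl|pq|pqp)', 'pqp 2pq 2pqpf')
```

Alternation tries branches left to right and keeps the first one that lets the overall match succeed at that position.
Walking the string: at [0:2] match 'pq', group 1 = 'pq'; at [5:7] match 'pq', group 1 = 'pq'; at [9:11] match 'pq', group 1 = 'pq'.
One capturing group, so `findall` returns just the captured substring from each match — 3 in all.

['pq', 'pq', 'pq']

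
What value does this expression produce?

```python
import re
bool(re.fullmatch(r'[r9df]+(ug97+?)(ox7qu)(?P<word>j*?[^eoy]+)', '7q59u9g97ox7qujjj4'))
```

False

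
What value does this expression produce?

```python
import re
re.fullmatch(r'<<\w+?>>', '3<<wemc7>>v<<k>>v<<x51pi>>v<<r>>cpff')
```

`fullmatch` succeeds only if the pattern covers the string from start to end.
Here there's no way to consume every character, so the call returns None.

None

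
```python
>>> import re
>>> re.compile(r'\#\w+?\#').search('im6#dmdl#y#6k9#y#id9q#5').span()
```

(3, 9)

`search` walks the string left to right and returns the first match it finds.
The match spans [3:9] → '#dmdl#'.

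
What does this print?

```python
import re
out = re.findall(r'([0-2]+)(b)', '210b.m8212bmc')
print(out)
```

[('210', 'b'), ('212', 'b')]

This matches one or more of a character in [0-2] (captured); then a literal 'b' (captured).
With 2 capturing groups, `findall` returns a 2-tuple per match.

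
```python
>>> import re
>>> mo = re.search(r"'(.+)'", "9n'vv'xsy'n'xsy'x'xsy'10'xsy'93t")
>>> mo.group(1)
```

`re.search` tries every starting position until one works.
The match spans [2:29] → "'vv'xsy'n'xsy'x'xsy'10'xsy'".
Captured: group 1 = "vv'xsy'n'xsy'x'xsy'10'xsy".

"vv'xsy'n'xsy'x'xsy'10'xsy"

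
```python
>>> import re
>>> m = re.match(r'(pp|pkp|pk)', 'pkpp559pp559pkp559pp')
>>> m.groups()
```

Alternation tries branches left to right and keeps the first one that lets the overall match succeed at that position.
`re.match` won't scan ahead — the pattern has to work from the very first character.
The match spans [0:3] → 'pkp'.
Captured: group 1 = 'pkp'.

('pkp',)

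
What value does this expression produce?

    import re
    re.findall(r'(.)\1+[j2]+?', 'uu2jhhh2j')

['u', 'h']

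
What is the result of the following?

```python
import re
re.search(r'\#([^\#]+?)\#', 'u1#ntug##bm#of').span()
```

(2, 8)

`re.search` scans for the first position where the pattern succeeds.
The match spans [2:8] → '#ntug#'.
Captured: group 1 = 'ntug'.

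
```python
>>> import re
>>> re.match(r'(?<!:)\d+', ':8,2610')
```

None

`re.match` only tries the pattern at the start of the string.
Here the pattern fails at index 0, so the call returns None.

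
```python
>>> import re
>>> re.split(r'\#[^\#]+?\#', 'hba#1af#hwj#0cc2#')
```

Splitting on the pattern gives 3 pieces.

['hba', 'hwj', '']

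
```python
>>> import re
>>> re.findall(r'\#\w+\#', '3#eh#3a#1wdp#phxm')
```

['#eh#', '#1wdp#']

Scanning left to right: at [1:5] → '#eh#'; at [7:13] → '#1wdp#'.
Since nothing is captured, `findall` lists the 2 matched substrings directly.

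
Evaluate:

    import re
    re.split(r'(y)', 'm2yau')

Pattern: a literal 'y' (captured).
Matches to split on: at [2:3] → 'y'.
With a capturing group present, the delimiter's captured portion is kept in the result list.

['m2', 'y', 'au']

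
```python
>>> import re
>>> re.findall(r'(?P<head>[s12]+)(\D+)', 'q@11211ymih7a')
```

[('11211', 'ymih')]

Pattern: one or more of one of [s12] (captured as 'head'); then one or more of a non-digit (captured).
Matches: at [2:11] match '11211ymih', groups = ('11211', 'ymih').
With 2 capturing groups, `findall` returns a 2-tuple per match.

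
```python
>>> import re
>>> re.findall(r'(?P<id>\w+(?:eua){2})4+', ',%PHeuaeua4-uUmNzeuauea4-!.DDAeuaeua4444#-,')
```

['PHeuaeua', 'DDAeuaeua']

The pattern matches one or more of a word character, then the literal 'eua' repeated 2 times (captured as 'id'); then one or more of a literal '4'.
Walking the string: at [2:11] match 'PHeuaeua4', group 1 = 'PHeuaeua'; at [27:40] match 'DDAeuaeua4444', group 1 = 'DDAeuaeua'.
Because there's exactly one group, `findall` drops the full match and keeps group 1 from each hit.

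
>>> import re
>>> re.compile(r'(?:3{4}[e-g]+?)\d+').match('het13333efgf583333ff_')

This matches exactly 4 of a literal '3', then one or more of a character in [e-g] (lazy) (non-capturing group); then one or more of a digit.
With `match`, the pattern is implicitly anchored at the beginning.
Here the pattern fails at index 0, so the call returns None.

None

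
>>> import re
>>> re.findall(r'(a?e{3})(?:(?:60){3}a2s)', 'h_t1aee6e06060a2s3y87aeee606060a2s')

['aeee']

Pattern: optionally a literal 'a', then exactly 3 of the literal 'e' (captured); then the literal '60' repeated 3 times, then the literal 'a2s' (non-capturing group).
`findall` collects group 1 from the one match (1 total).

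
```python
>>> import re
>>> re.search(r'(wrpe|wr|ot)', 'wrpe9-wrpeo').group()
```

The regex engine tests alternatives in the order written; an earlier branch that matches wins even if a later one would match more.
The match spans [0:4] → 'wrpe'.

'wrpe'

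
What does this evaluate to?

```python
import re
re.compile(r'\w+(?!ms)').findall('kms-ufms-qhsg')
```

['kms', 'ufms', 'qhsg']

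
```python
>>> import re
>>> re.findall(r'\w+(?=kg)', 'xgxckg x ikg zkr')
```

['xgxc', 'i']

Because the assertion is zero-width, the text it checks is not consumed and won't appear in the result.
No capturing groups, so `findall` returns the 2 full match strings.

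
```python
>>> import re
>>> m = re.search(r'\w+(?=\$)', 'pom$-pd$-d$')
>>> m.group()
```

The `(?=…)`/`(?<=…)` assertion just peeks at neighbouring text; it doesn't advance the match position.
`re.search` scans for the first position where the pattern succeeds.
The match spans [0:3] → 'pom'.

'pom'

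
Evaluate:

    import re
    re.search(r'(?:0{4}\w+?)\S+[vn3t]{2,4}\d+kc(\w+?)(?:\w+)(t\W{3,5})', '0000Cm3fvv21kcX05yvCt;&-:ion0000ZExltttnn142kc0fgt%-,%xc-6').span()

(0, 54)

This matches exactly 4 of the literal '0', then one or more of a word character (lazy) (non-capturing group); then one or more of a non-whitespace character, then 2 to 4 of one of [vn3t]; then one or more of a digit, then the literal 'kc'; then one or more of a word character (lazy) (captured); then one or more of a word character (non-capturing group); then a literal 't', then 3 to 5 of a non-word character (captured).
`re.search` scans for the first position where the pattern succeeds.
The match spans [0:54] → '0000Cm3fvv21kcX05yvCt;&-:ion0000ZExltttnn142kc0fgt%-,%'.
Captured: group 1 = '0', group 2 = 't%-,%'.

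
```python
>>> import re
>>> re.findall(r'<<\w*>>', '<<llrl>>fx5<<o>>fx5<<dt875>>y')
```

No capturing groups, so `findall` returns the 3 full match strings.

['<<llrl>>', '<<o>>', '<<dt875>>']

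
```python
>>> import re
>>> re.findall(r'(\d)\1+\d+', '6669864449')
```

The backreference `\1` re-matches whatever the first group consumed, character for character.
One capturing group, so `findall` returns just the captured substring from the one match — 1 in all.

['6']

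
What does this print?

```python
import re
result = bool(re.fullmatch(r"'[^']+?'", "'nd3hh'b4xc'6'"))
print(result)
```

False

`re.fullmatch` is like wrapping the pattern in `^…$` (in single-line mode).
Here the pattern can't cover the whole string, so the call returns None, and `bool(None)` is False.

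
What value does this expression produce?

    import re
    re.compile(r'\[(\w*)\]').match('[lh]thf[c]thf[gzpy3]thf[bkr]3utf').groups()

('lh',)

With `match`, the pattern is implicitly anchored at the beginning.
The match spans [0:4] → '[lh]'.
Captured: group 1 = 'lh'.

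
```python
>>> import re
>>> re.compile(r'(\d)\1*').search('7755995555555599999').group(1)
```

After group 1 captures some text, `\1` only succeeds where that same text appears again.
`re.search` scans for the first position where the pattern succeeds.
The match spans [0:2] → '77'.
Captured: group 1 = '7'.

'7'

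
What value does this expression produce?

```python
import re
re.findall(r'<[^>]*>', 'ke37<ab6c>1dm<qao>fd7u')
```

['<ab6c>', '<qao>']

`findall` yields the raw match text (2 of them) because the pattern has no groups.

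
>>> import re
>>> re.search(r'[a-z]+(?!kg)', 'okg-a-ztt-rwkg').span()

(0, 3)

A negative assertion filters positions out without eating any characters.
Unlike `match`, `search` isn't anchored — it looks for the pattern anywhere in the string.
The match spans [0:3] → 'okg'.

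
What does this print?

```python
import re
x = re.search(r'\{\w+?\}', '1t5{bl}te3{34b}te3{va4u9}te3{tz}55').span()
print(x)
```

(3, 7)

`re.search` tries every starting position until one works.
The match spans [3:7] → '{bl}'.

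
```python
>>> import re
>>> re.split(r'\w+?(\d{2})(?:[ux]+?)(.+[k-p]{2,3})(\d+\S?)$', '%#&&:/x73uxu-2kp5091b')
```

['%#&&:/', '73', 'xu-2kp', '5091b', '']

Because the pattern has a capturing group, `split` also inserts each captured text between the pieces.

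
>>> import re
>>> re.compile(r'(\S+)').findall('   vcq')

Pattern: one or more of a non-whitespace character (captured).
Scanning left to right: at [3:6] match 'vcq', group 1 = 'vcq'.
`findall` collects group 1 from the one match (1 total).

['vcq']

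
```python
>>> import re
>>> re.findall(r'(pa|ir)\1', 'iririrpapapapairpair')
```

['ir', 'pa', 'pa']

The backreference `\1` re-matches whatever the first group consumed, character for character.
Matches: at [0:4] match 'irir', group 1 = 'ir'; at [6:10] match 'papa', group 1 = 'pa'; at [10:14] match 'papa', group 1 = 'pa'.
With a single group, `findall` returns only what that group captured — 3 items.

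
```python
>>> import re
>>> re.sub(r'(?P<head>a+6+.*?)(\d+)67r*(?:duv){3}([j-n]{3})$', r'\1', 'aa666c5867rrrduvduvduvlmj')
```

The pattern matches one or more of a literal 'a', then one or more of a literal '6', then zero or more of any character (lazy) (captured as 'head'); then one or more of a digit (captured); then the literal '67', then zero or more of the literal 'r', then the literal 'duv' repeated 3 times; then exactly 3 of a character in [j-n] (captured); then anchored at the end.
Because the quantifier is non-greedy, it stops expanding at the earliest point where the rest of the pattern can succeed.
Matches: at [0:25] → 'aa666c5867rrrduvduvduvlmj'.
The replacement refers to a captured group, so each match is rewritten using its own captured text.

'aa666c'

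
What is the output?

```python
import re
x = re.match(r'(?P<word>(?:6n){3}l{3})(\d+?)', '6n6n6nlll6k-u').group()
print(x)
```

6n6n6nlll6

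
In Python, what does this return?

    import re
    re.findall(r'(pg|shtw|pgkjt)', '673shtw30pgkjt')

`|` is ordered: at each position the engine commits to the first alternative that works.
Scanning left to right: at [3:7] match 'shtw', group 1 = 'shtw'; at [9:11] match 'pg', group 1 = 'pg'.
One capturing group, so `findall` returns just the captured substring from each match — 2 in all.

['shtw', 'pg']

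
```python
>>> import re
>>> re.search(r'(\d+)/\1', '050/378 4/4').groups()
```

('4',)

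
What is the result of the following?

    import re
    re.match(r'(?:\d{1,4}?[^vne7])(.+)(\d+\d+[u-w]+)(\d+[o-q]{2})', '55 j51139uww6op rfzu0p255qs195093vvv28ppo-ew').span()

`re.match` won't scan ahead — the pattern has to work from the very first character.
The match spans [0:40] → '55 j51139uww6op rfzu0p255qs195093vvv28pp'.

(0, 40)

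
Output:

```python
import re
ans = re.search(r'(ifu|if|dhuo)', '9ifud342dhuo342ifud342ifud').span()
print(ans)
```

`|` is ordered: at each position the engine commits to the first alternative that works.
The match spans [1:4] → 'ifu'.

(1, 4)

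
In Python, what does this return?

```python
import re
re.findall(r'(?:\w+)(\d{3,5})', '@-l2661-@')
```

This matches one or more of a word character (non-capturing group); then 3 to 5 of a digit (captured).
Matches: at [2:7] match 'l2661', group 1 = '661'.
`findall` collects group 1 from the one match (1 total).

['661']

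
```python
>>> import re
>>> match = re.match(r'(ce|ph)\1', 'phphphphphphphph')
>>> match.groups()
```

After group 1 captures some text, `\1` only succeeds where that same text appears again.
`match` is anchored at position 0; if the pattern doesn't fit there, it returns None.
The match spans [0:4] → 'phph'.
Captured: group 1 = 'ph'.

('ph',)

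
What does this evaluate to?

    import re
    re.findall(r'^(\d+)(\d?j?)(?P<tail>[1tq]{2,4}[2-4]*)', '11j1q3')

[('11', 'j', '1q3')]

The pattern matches anchored at the start of the string; then one or more of a digit (captured); then optionally a digit, then optionally the literal 'j' (captured); then 2 to 4 of one of [1tq], then zero or more of a character in [2-4] (captured as 'tail').
Scanning left to right: at [0:6] match '11j1q3', groups = ('11', 'j', '1q3').
`findall` packs the 3 group values into a tuple for every match.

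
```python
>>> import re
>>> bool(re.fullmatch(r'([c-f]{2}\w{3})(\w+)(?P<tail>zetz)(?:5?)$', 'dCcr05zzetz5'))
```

False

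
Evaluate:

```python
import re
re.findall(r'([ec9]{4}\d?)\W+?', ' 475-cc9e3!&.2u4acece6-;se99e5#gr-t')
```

['cc9e3', 'cece6', 'e99e5']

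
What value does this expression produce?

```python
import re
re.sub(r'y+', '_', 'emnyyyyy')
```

Pattern: one or more of a literal 'y'.
`sub` substitutes '_' at each match site.

'emn_'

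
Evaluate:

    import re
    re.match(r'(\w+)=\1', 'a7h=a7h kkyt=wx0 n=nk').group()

After group 1 captures some text, `\1` only succeeds where that same text appears again.
`match` is anchored at position 0; if the pattern doesn't fit there, it returns None.
The match spans [0:7] → 'a7h=a7h'.
Captured: group 1 = 'a7h'.

'a7h=a7h'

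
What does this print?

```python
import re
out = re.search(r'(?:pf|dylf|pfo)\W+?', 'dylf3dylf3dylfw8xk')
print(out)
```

Unlike `match`, `search` isn't anchored — it looks for the pattern anywhere in the string.
Here no position works, so the call returns None.

None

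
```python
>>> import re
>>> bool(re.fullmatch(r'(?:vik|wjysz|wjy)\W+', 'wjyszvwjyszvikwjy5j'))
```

`re.fullmatch` requires the pattern to consume the entire string.
Here the string isn't matched end-to-end, so the call returns None, and `bool(None)` is False.

False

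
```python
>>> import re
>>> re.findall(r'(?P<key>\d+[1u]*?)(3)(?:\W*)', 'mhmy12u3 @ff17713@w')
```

[('12u', '3'), ('1771', '3')]

This matches one or more of a digit, then zero or more of one of [1u] (lazy) (captured as 'key'); then a literal '3' (captured); then zero or more of a non-word character (non-capturing group).
Matches: at [4:10] match '12u3 @', groups = ('12u', '3'); at [12:18] match '17713@', groups = ('1771', '3').
2 groups means each result is a tuple of 2 captured strings — 2 here.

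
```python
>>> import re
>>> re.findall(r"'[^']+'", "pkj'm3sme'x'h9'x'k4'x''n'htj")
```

["'m3sme'", "'h9'", "'k4'", "'n'"]

No capturing groups, so `findall` returns the 4 full match strings.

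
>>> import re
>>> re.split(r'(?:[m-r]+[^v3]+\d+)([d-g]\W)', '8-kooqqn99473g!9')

['8-k', 'g!', '9']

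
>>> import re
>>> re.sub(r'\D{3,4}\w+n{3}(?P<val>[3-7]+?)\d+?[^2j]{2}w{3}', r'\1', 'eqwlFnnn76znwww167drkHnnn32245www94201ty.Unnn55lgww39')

'394201ty.Unnn55lgww39'

Pattern: 3 to 4 of a non-digit, then one or more of a word character, then exactly 3 of a literal 'n'; then one or more of a character in [3-7] (lazy) (captured as 'val'); then one or more of a digit (lazy), then exactly 2 of any character except [2j], then exactly 3 of a literal 'w'.
Matches: at [0:33] → 'eqwlFnnn76znwww167drkHnnn32245www'.
`\1` in the replacement pulls in group 1's text for each match.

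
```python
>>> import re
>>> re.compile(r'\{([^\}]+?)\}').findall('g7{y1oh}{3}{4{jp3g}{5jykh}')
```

['y1oh', '3', '4{jp3g', '5jykh']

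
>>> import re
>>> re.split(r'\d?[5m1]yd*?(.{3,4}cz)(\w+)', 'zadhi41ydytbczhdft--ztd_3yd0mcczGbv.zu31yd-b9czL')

With the lazy modifier that quantifier settles for the fewest repetitions that let the rest of the pattern succeed (the atoms after it are unaffected and can still be greedy).
The group in the pattern means `split` returns the separators' captures alongside the pieces.

['zadhi', 'dytbcz', 'hdft', '--ztd_3yd0mcczGbv.zu', 'd-b9cz', 'L', '']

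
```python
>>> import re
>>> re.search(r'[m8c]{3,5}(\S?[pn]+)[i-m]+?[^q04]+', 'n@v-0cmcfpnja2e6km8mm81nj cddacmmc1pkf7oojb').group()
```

'cmcfpnja2e6km8mm81nj cddacmmc1pkf7oojb'

This matches 3 to 5 of one of [m8c]; then optionally a non-whitespace character, then one or more of one of [pn] (captured); then one or more of a character in [i-m] (lazy), then one or more of any character except [q04].
Unlike `match`, `search` isn't anchored — it looks for the pattern anywhere in the string.
The match spans [5:43] → 'cmcfpnja2e6km8mm81nj cddacmmc1pkf7oojb'.
Captured: group 1 = 'fpn'.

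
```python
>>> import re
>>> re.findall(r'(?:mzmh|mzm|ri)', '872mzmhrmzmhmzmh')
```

The regex engine tests alternatives in the order written; an earlier branch that matches wins even if a later one would match more.
Walking the string: at [3:7] → 'mzmh'; at [8:12] → 'mzmh'; at [12:16] → 'mzmh'.
Since nothing is captured, `findall` lists the 3 matched substrings directly.

['mzmh', 'mzmh', 'mzmh']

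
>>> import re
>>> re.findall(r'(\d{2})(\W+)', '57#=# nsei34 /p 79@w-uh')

[('57', '#=# '), ('34', ' /'), ('79', '@')]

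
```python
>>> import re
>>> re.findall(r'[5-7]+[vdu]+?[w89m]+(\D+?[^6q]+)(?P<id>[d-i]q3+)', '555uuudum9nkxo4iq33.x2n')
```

Pattern: one or more of a character in [5-7]; then one or more of one of [vdu] (lazy); then one or more of one of [w89m]; then one or more of a non-digit (lazy), then one or more of any character except [6q] (captured); then a character in [d-i], then a literal 'q', then one or more of a literal '3' (captured as 'id').
Walking the string: at [0:19] match '555uuudum9nkxo4iq33', groups = ('nkxo4', 'iq33').
2 groups means the one result is a tuple of 2 captured strings — 1 here.

[('nkxo4', 'iq33')]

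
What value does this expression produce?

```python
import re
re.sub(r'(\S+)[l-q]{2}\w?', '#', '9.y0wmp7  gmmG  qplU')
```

'#  #  #'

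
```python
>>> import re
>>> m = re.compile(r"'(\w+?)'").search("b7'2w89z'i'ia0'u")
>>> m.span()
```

Unlike `match`, `search` isn't anchored — it looks for the pattern anywhere in the string.
The match spans [2:9] → "'2w89z'".
Captured: group 1 = '2w89z'.

(2, 9)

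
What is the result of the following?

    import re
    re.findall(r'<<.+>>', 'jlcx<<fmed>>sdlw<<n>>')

Since nothing is captured, `findall` lists the 1 matched substring directly.

['<<fmed>>sdlw<<n>>']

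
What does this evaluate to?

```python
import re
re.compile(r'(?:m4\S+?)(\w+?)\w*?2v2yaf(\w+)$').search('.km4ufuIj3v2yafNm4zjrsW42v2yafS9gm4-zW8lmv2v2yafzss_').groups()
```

('z', 'zss_')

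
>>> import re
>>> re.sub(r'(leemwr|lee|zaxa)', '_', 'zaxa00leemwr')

The regex engine tests alternatives in the order written; an earlier branch that matches wins even if a later one would match more.
`sub` substitutes '_' at each match site.

'_00_'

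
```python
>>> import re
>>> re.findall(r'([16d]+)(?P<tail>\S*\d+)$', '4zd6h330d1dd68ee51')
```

Pattern: one or more of one of [16d] (captured); then zero or more of a non-whitespace character, then one or more of a digit (captured as 'tail'); then anchored at the end.
2 groups means the one result is a tuple of 2 captured strings — 1 here.

[('d6', 'h330d1dd68ee51')]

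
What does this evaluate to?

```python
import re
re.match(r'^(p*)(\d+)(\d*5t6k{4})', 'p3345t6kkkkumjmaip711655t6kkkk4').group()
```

'p3345t6kkkk'

Pattern: anchored at the start of the string; then zero or more of a literal 'p' (captured); then one or more of a digit (captured); then zero or more of a digit, then the literal '5t6', then exactly 4 of the literal 'k' (captured).
`match` is anchored at position 0; if the pattern doesn't fit there, it returns None.
The match spans [0:11] → 'p3345t6kkkk'.
Captured: group 1 = 'p', group 2 = '334', group 3 = '5t6kkkk'.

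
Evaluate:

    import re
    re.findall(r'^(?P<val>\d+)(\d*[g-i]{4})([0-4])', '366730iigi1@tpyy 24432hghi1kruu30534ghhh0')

Multiple groups make `findall` return tuples — one 3-tuple for the one match.

[('366730', 'iigi', '1')]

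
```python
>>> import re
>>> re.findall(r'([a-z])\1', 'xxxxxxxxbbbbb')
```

`\1` has to match the exact text group 1 already captured.
Scanning left to right: at [0:2] match 'xx', group 1 = 'x'; at [2:4] match 'xx', group 1 = 'x'; at [4:6] match 'xx', group 1 = 'x'; at [6:8] match 'xx', group 1 = 'x'; at [8:10] match 'bb', group 1 = 'b'; ….
One capturing group, so `findall` returns just the captured substring from each match — 6 in all.

['x', 'x', 'x', 'x', 'b', 'b']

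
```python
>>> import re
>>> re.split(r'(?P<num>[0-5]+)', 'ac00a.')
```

['ac', '00', 'a.']

The pattern matches one or more of a character in [0-5] (captured as 'num').
Matches to split on: at [2:4] → '00'.
Because the pattern has a capturing group, `split` also inserts each captured text between the pieces.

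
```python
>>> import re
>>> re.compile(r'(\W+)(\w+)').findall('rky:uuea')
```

[(':', 'uuea')]

Pattern: one or more of a non-word character (captured); then one or more of a word character (captured).
Walking the string: at [3:8] match ':uuea', groups = (':', 'uuea').
`findall` packs the 2 group values into a tuple for every match.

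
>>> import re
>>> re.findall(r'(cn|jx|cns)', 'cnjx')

['cn', 'jx']

With a single group, `findall` returns only what that group captured — 2 items.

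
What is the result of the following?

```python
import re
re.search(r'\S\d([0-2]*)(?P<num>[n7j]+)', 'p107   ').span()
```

(0, 4)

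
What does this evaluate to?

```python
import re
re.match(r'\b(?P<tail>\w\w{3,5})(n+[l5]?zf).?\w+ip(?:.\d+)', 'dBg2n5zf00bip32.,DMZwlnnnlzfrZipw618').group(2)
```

The match spans [0:15] → 'dBg2n5zf00bip32'.
Captured: group 1 = 'dBg2', group 2 = 'n5zf'.

'n5zf'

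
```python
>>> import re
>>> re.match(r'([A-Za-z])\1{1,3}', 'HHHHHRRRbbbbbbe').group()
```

`re.match` only tries the pattern at the start of the string.
The match spans [0:4] → 'HHHH'.

'HHHH'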